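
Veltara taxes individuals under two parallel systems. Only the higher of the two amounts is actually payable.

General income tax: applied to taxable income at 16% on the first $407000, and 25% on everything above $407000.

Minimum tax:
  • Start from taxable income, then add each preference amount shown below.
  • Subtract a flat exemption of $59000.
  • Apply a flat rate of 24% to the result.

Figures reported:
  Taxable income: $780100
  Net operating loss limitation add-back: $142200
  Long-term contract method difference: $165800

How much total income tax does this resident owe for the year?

General income tax:
  $407000 × 16% = $65120
  $373100 × 25% = $93275
  → $158395

Minimum tax:
  Adjusted income: $780100 + $142200 + $165800 = $1088100
  Less exemption $59000 → base $1029100
  $1029100 × 24% = $246984

$246984 > $158395, so the minimum tax is the binding amount.

$246984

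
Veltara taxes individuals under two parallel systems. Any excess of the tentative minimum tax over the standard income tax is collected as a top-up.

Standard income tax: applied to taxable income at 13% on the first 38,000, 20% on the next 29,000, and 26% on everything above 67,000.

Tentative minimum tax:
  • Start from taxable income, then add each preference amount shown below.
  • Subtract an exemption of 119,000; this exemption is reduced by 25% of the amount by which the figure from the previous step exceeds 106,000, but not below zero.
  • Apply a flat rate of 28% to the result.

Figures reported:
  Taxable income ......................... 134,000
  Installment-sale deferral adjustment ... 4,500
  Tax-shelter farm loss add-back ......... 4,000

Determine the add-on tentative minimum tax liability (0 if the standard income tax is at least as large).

0

Standard income tax:
  38,000 × 13% = 4,940
  29,000 × 20% = 5,800
  67,000 × 26% = 17,420
  → 28,160

Tentative minimum tax:
  Adjusted income: 134,000 + 4,500 + 4,000 = 142,500
  Exemption: 119,000 − 25% × (142,500 − 106,000) = 119,000 − 9,125 = 109,875
  Base: 142,500 − 109,875 = 32,625
  32,625 × 28% = 9,135

9,135 ≤ 28,160, so no add-on is due.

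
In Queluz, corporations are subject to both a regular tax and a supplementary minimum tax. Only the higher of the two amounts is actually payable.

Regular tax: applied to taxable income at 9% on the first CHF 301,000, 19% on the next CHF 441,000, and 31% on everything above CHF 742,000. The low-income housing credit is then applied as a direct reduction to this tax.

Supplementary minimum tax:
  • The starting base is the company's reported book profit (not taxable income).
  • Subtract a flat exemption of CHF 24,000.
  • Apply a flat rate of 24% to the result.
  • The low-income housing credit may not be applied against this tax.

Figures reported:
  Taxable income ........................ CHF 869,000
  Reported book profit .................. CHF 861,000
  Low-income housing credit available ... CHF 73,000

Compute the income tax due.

Regular tax:
  CHF 301,000 × 9% = CHF 27,090
  CHF 441,000 × 19% = CHF 83,790
  CHF 127,000 × 31% = CHF 39,370
  → CHF 150,250
  Less low-income housing credit CHF 73,000 → CHF 77,250

Supplementary minimum tax:
  Base (reported book profit): CHF 861,000
  Less exemption CHF 24,000 → base CHF 837,000
  CHF 837,000 × 24% = CHF 200,880

CHF 200,880 > CHF 77,250, so the supplementary minimum tax is the binding amount.

CHF 200,880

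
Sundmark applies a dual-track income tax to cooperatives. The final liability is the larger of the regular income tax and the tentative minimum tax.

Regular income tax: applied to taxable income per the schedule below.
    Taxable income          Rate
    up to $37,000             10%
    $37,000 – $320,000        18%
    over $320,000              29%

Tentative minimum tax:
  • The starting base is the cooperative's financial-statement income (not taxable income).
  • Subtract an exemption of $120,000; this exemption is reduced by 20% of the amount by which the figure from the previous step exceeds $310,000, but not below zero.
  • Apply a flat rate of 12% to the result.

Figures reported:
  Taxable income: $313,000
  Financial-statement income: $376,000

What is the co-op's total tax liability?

Tentative minimum tax:
  Base (financial-statement income): $376,000
  Exemption: $120,000 − 20% × ($376,000 − $310,000) = $120,000 − $13,200 = $106,800
  Base: $376,000 − $106,800 = $269,200
  $269,200 × 12% = $32,304

Regular income tax:
  $37,000 × 10% = $3,700
  $276,000 × 18% = $49,680
  → $53,380

$53,380 > $32,304, so the regular income tax governs.

$53,380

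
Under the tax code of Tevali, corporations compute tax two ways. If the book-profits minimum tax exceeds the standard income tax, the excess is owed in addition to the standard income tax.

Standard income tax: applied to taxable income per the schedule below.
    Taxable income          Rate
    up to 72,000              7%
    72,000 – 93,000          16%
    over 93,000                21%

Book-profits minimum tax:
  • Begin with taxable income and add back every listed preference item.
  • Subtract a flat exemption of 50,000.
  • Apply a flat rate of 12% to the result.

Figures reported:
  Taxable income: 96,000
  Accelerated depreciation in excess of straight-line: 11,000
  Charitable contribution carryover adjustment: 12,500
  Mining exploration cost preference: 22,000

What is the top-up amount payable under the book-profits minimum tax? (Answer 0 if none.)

1,950

Standard income tax:
  72,000 × 7% = 5,040
  21,000 × 16% = 3,360
  3,000 × 21% = 630
  → 9,030

Book-profits minimum tax:
  Adjusted income: 96,000 + 11,000 + 12,500 + 22,000 = 141,500
  Less exemption 50,000 → base 91,500
  91,500 × 12% = 10,980

Excess of book-profits minimum tax over standard income tax: 10,980 − 9,030 = 1,950.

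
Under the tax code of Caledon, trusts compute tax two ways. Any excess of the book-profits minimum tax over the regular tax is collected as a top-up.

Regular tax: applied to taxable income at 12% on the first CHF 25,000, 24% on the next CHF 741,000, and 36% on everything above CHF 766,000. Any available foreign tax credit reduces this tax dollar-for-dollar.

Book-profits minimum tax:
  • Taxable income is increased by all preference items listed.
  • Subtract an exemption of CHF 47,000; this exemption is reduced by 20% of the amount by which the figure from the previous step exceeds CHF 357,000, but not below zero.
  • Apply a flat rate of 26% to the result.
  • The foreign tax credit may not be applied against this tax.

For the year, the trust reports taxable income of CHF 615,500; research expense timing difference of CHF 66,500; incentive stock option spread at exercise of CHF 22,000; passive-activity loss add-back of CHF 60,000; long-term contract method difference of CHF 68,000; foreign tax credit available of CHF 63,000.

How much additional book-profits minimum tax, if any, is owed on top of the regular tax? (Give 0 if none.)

Regular tax:
  CHF 25,000 × 12% = CHF 3,000
  CHF 590,500 × 24% = CHF 141,720
  → CHF 144,720
  Less foreign tax credit CHF 63,000 → CHF 81,720

Book-profits minimum tax:
  Adjusted income: CHF 615,500 + CHF 66,500 + CHF 22,000 + CHF 60,000 + CHF 68,000 = CHF 832,000
  Exemption: 20% × (CHF 832,000 − CHF 357,000) = CHF 95,000 ≥ CHF 47,000, so the exemption is fully phased out
  Base: CHF 832,000 − CHF 0 = CHF 832,000
  CHF 832,000 × 26% = CHF 216,320

Excess of book-profits minimum tax over regular tax: CHF 216,320 − CHF 81,720 = CHF 134,600.

CHF 134,600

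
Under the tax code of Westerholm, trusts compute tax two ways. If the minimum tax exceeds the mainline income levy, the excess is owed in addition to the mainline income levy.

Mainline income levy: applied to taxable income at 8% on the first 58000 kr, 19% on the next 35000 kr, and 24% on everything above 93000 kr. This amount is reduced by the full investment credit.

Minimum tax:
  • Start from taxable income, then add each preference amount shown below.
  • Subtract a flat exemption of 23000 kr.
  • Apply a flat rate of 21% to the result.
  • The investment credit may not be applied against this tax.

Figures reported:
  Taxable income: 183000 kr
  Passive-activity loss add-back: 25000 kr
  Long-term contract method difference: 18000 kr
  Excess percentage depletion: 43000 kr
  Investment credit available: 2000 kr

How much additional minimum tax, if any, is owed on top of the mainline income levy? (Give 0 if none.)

20770 kr

Mainline income levy:
  58000 kr × 8% = 4640 kr
  35000 kr × 19% = 6650 kr
  90000 kr × 24% = 21600 kr
  → 32890 kr
  Less investment credit 2000 kr → 30890 kr

Minimum tax:
  Adjusted income: 183000 kr + 25000 kr + 18000 kr + 43000 kr = 269000 kr
  Less exemption 23000 kr → base 246000 kr
  246000 kr × 21% = 51660 kr

Excess of minimum tax over mainline income levy: 51660 kr − 30890 kr = 20770 kr.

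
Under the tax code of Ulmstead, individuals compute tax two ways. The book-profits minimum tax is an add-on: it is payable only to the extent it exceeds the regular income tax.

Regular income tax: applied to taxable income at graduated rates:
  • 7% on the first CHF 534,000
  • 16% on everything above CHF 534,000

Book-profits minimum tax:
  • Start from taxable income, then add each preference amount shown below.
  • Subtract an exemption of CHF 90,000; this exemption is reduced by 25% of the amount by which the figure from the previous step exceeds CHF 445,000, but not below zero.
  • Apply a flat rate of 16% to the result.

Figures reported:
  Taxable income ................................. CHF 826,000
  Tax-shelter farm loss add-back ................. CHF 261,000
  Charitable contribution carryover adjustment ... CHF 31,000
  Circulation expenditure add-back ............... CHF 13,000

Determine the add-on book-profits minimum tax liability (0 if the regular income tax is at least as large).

Book-profits minimum tax:
  Adjusted income: CHF 826,000 + CHF 261,000 + CHF 31,000 + CHF 13,000 = CHF 1,131,000
  Exemption: 25% × (CHF 1,131,000 − CHF 445,000) = CHF 171,500 ≥ CHF 90,000, so the exemption is fully phased out
  Base: CHF 1,131,000 − CHF 0 = CHF 1,131,000
  CHF 1,131,000 × 16% = CHF 180,960

Regular income tax:
  CHF 534,000 × 7% = CHF 37,380
  CHF 292,000 × 16% = CHF 46,720
  → CHF 84,100

Excess of book-profits minimum tax over regular income tax: CHF 180,960 − CHF 84,100 = CHF 96,860.

CHF 96,860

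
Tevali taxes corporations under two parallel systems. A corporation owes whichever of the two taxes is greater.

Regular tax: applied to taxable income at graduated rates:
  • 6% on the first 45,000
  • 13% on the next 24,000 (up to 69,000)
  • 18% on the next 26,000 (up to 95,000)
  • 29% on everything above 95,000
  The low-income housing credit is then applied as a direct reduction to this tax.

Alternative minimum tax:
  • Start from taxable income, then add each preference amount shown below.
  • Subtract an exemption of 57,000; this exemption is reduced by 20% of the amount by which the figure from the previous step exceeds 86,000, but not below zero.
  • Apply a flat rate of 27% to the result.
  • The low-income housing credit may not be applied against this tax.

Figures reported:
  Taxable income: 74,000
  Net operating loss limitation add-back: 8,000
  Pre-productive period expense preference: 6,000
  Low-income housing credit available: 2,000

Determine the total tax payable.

8,478

Regular tax:
  45,000 × 6% = 2,700
  24,000 × 13% = 3,120
  5,000 × 18% = 900
  → 6,720
  Less low-income housing credit 2,000 → 4,720

Alternative minimum tax:
  Adjusted income: 74,000 + 8,000 + 6,000 = 88,000
  Exemption: 57,000 − 20% × (88,000 − 86,000) = 57,000 − 400 = 56,600
  Base: 88,000 − 56,600 = 31,400
  31,400 × 27% = 8,478

8,478 > 4,720, so the alternative minimum tax is the binding amount.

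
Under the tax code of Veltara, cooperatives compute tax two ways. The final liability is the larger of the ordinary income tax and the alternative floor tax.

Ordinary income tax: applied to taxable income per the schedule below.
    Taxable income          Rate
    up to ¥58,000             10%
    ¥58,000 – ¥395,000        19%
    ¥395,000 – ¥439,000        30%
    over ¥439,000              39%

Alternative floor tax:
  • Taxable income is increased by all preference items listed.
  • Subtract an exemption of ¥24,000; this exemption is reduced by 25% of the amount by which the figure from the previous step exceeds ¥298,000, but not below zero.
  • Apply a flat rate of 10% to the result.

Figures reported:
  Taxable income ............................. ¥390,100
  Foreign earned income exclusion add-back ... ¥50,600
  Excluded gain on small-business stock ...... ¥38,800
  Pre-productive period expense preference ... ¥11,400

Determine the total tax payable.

Alternative floor tax:
  Adjusted income: ¥390,100 + ¥50,600 + ¥38,800 + ¥11,400 = ¥490,900
  Exemption: 25% × (¥490,900 − ¥298,000) = ¥48,225 ≥ ¥24,000, so the exemption is fully phased out
  Base: ¥490,900 − ¥0 = ¥490,900
  ¥490,900 × 10% = ¥49,090

Ordinary income tax:
  ¥58,000 × 10% = ¥5,800
  ¥332,100 × 19% = ¥63,099
  → ¥68,899

¥68,899 > ¥49,090, so the ordinary income tax governs.

¥68,899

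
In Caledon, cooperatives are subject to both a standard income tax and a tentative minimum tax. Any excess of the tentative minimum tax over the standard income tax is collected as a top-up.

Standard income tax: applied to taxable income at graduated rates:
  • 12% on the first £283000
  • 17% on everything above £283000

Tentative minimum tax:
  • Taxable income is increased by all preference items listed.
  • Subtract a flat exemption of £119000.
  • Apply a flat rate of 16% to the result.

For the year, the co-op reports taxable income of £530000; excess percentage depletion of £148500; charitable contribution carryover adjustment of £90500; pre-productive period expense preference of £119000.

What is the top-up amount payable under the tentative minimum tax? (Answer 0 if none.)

Tentative minimum tax:
  Adjusted income: £530000 + £148500 + £90500 + £119000 = £888000
  Less exemption £119000 → base £769000
  £769000 × 16% = £123040

Standard income tax:
  £283000 × 12% = £33960
  £247000 × 17% = £41990
  → £75950

Excess of tentative minimum tax over standard income tax: £123040 − £75950 = £47090.

£47090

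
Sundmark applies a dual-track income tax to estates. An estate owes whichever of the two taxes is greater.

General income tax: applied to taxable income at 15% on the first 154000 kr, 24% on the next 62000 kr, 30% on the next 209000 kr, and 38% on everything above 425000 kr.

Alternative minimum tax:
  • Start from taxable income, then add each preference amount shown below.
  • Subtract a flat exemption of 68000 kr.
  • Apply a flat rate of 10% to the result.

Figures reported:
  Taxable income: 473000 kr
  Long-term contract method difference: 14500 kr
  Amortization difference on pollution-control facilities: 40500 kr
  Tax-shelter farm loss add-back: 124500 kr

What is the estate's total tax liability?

General income tax:
  154000 kr × 15% = 23100 kr
  62000 kr × 24% = 14880 kr
  209000 kr × 30% = 62700 kr
  48000 kr × 38% = 18240 kr
  → 118920 kr

Alternative minimum tax:
  Adjusted income: 473000 kr + 14500 kr + 40500 kr + 124500 kr = 652500 kr
  Less exemption 68000 kr → base 584500 kr
  584500 kr × 10% = 58450 kr

118920 kr > 58450 kr, so the general income tax governs.

118920 kr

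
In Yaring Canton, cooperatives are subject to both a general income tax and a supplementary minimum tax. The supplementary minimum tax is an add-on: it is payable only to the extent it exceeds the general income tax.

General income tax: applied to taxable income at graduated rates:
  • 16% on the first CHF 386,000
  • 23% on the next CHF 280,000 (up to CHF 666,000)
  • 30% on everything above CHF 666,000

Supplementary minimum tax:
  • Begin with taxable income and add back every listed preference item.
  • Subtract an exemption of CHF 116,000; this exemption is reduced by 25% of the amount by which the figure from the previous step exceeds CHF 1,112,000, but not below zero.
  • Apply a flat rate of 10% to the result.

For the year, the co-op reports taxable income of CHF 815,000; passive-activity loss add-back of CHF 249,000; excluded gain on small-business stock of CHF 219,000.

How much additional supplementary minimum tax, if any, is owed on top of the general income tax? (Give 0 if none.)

General income tax:
  CHF 386,000 × 16% = CHF 61,760
  CHF 280,000 × 23% = CHF 64,400
  CHF 149,000 × 30% = CHF 44,700
  → CHF 170,860

Supplementary minimum tax:
  Adjusted income: CHF 815,000 + CHF 249,000 + CHF 219,000 = CHF 1,283,000
  Exemption: CHF 116,000 − 25% × (CHF 1,283,000 − CHF 1,112,000) = CHF 116,000 − CHF 42,750 = CHF 73,250
  Base: CHF 1,283,000 − CHF 73,250 = CHF 1,209,750
  CHF 1,209,750 × 10% = CHF 120,975

CHF 120,975 ≤ CHF 170,860, so no add-on is due.

CHF 0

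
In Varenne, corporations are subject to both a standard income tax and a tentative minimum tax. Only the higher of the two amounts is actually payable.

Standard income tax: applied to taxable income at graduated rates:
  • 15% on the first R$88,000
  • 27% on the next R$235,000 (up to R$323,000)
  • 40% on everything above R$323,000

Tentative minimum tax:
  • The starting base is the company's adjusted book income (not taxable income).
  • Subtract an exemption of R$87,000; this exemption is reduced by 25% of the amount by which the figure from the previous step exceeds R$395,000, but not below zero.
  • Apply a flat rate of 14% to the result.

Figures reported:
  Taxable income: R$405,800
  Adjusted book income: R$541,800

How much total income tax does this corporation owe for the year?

Tentative minimum tax:
  Base (adjusted book income): R$541,800
  Exemption: R$87,000 − 25% × (R$541,800 − R$395,000) = R$87,000 − R$36,700 = R$50,300
  Base: R$541,800 − R$50,300 = R$491,500
  R$491,500 × 14% = R$68,810

Standard income tax:
  R$88,000 × 15% = R$13,200
  R$235,000 × 27% = R$63,450
  R$82,800 × 40% = R$33,120
  → R$109,770

R$109,770 > R$68,810, so the standard income tax governs.

R$109,770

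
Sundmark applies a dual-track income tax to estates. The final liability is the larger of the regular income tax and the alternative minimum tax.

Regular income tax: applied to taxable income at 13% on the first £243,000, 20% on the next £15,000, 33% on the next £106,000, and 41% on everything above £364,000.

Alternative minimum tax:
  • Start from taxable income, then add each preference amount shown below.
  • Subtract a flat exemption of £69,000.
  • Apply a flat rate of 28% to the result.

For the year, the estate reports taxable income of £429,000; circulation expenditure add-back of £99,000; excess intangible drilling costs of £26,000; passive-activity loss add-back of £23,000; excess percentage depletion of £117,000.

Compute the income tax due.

£175,000

Regular income tax:
  £243,000 × 13% = £31,590
  £15,000 × 20% = £3,000
  £106,000 × 33% = £34,980
  £65,000 × 41% = £26,650
  → £96,220

Alternative minimum tax:
  Adjusted income: £429,000 + £99,000 + £26,000 + £23,000 + £117,000 = £694,000
  Less exemption £69,000 → base £625,000
  £625,000 × 28% = £175,000

£175,000 > £96,220, so the alternative minimum tax is the binding amount.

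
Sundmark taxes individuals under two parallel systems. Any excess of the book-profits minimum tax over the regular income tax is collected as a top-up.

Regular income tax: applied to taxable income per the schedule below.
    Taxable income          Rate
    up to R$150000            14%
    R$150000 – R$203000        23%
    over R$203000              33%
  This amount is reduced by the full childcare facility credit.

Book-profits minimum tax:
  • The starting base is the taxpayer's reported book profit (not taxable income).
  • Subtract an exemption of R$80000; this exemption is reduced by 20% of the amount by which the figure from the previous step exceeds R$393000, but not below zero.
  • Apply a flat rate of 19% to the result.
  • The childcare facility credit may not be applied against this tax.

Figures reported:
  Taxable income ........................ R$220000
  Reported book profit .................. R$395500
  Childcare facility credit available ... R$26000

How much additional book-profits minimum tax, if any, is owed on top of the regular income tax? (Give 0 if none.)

R$47240

Book-profits minimum tax:
  Base (reported book profit): R$395500
  Exemption: R$80000 − 20% × (R$395500 − R$393000) = R$80000 − R$500 = R$79500
  Base: R$395500 − R$79500 = R$316000
  R$316000 × 19% = R$60040

Regular income tax:
  R$150000 × 14% = R$21000
  R$53000 × 23% = R$12190
  R$17000 × 33% = R$5610
  → R$38800
  Less childcare facility credit R$26000 → R$12800

Excess of book-profits minimum tax over regular income tax: R$60040 − R$12800 = R$47240.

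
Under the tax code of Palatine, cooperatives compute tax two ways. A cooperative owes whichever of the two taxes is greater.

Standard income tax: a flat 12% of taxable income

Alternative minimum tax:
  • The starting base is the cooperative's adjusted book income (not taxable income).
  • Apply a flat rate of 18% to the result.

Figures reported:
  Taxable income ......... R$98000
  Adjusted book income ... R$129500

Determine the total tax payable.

R$23310

Alternative minimum tax:
  Base (adjusted book income): R$129500
  R$129500 × 18% = R$23310

Standard income tax:
  R$98000 × 12% = R$11760

R$23310 > R$11760, so the alternative minimum tax is the binding amount.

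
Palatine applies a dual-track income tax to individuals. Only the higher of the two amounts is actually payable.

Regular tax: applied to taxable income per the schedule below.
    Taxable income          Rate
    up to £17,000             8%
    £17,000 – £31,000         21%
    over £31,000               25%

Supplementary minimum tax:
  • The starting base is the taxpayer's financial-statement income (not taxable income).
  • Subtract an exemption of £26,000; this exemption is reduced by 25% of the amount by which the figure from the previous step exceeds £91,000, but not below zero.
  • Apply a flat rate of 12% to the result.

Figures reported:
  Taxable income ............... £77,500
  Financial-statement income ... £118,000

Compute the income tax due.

Supplementary minimum tax:
  Base (financial-statement income): £118,000
  Exemption: £26,000 − 25% × (£118,000 − £91,000) = £26,000 − £6,750 = £19,250
  Base: £118,000 − £19,250 = £98,750
  £98,750 × 12% = £11,850

Regular tax:
  £17,000 × 8% = £1,360
  £14,000 × 21% = £2,940
  £46,500 × 25% = £11,625
  → £15,925

£15,925 > £11,850, so the regular tax governs.

£15,925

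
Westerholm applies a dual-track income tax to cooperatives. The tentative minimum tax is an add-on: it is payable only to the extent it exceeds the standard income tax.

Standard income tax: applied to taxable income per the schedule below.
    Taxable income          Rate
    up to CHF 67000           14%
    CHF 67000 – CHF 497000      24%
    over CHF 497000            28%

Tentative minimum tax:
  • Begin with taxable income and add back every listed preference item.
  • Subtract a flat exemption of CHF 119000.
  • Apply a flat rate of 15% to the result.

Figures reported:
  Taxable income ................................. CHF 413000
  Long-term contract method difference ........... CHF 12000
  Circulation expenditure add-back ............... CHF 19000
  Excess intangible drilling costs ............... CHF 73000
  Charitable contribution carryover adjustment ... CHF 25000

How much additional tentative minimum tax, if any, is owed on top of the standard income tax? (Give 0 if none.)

Tentative minimum tax:
  Adjusted income: CHF 413000 + CHF 12000 + CHF 19000 + CHF 73000 + CHF 25000 = CHF 542000
  Less exemption CHF 119000 → base CHF 423000
  CHF 423000 × 15% = CHF 63450

Standard income tax:
  CHF 67000 × 14% = CHF 9380
  CHF 346000 × 24% = CHF 83040
  → CHF 92420

CHF 63450 ≤ CHF 92420, so no add-on is due.

CHF 0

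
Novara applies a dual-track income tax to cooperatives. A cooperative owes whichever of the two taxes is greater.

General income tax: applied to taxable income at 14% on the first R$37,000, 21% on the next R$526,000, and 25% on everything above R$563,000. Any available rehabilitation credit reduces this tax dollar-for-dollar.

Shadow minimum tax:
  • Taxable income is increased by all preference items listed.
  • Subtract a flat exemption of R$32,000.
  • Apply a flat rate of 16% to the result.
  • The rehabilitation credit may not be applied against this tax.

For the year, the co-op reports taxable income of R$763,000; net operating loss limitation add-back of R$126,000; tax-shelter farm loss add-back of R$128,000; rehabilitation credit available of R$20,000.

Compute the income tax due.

R$157,600

General income tax:
  R$37,000 × 14% = R$5,180
  R$526,000 × 21% = R$110,460
  R$200,000 × 25% = R$50,000
  → R$165,640
  Less rehabilitation credit R$20,000 → R$145,640

Shadow minimum tax:
  Adjusted income: R$763,000 + R$126,000 + R$128,000 = R$1,017,000
  Less exemption R$32,000 → base R$985,000
  R$985,000 × 16% = R$157,600

R$157,600 > R$145,640, so the shadow minimum tax is the binding amount.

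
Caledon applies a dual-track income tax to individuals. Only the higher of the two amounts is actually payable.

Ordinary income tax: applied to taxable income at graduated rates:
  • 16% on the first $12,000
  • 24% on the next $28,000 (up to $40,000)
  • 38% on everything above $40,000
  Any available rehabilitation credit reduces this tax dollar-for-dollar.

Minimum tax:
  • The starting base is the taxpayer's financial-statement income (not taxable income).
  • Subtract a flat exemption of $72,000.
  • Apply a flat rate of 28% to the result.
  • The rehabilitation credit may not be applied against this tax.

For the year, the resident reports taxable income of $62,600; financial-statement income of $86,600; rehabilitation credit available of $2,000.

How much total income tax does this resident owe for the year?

Minimum tax:
  Base (financial-statement income): $86,600
  Less exemption $72,000 → base $14,600
  $14,600 × 28% = $4,088

Ordinary income tax:
  $12,000 × 16% = $1,920
  $28,000 × 24% = $6,720
  $22,600 × 38% = $8,588
  → $17,228
  Less rehabilitation credit $2,000 → $15,228

$15,228 > $4,088, so the ordinary income tax governs.

$15,228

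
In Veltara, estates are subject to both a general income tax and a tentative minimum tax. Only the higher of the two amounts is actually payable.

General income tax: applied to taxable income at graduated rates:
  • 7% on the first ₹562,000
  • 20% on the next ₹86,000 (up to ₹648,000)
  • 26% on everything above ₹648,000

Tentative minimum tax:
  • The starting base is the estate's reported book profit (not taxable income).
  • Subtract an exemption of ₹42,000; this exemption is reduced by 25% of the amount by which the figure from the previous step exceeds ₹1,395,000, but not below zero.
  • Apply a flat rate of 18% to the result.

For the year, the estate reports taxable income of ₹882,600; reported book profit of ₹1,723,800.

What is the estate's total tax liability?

General income tax:
  ₹562,000 × 7% = ₹39,340
  ₹86,000 × 20% = ₹17,200
  ₹234,600 × 26% = ₹60,996
  → ₹117,536

Tentative minimum tax:
  Base (reported book profit): ₹1,723,800
  Exemption: 25% × (₹1,723,800 − ₹1,395,000) = ₹82,200 ≥ ₹42,000, so the exemption is fully phased out
  Base: ₹1,723,800 − ₹0 = ₹1,723,800
  ₹1,723,800 × 18% = ₹310,284

₹310,284 > ₹117,536, so the tentative minimum tax is the binding amount.

₹310,284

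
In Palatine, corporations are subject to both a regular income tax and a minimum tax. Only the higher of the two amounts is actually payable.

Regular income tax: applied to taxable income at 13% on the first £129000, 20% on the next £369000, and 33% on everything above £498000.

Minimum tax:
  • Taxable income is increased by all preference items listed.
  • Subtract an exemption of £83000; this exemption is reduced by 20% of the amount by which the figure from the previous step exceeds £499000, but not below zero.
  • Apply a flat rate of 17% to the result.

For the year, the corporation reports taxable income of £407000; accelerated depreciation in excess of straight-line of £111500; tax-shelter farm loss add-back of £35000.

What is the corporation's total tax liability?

Minimum tax:
  Adjusted income: £407000 + £111500 + £35000 = £553500
  Exemption: £83000 − 20% × (£553500 − £499000) = £83000 − £10900 = £72100
  Base: £553500 − £72100 = £481400
  £481400 × 17% = £81838

Regular income tax:
  £129000 × 13% = £16770
  £278000 × 20% = £55600
  → £72370

£81838 > £72370, so the minimum tax is the binding amount.

£81838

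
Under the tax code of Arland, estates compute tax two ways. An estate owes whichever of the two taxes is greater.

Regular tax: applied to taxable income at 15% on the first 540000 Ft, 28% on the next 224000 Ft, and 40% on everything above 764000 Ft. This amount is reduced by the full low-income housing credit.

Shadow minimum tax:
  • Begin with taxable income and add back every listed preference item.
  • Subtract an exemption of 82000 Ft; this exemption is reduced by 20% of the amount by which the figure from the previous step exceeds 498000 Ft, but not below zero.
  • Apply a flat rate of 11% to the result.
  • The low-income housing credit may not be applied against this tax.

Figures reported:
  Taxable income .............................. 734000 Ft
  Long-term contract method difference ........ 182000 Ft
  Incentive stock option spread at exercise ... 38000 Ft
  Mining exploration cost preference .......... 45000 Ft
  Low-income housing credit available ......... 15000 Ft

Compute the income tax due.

120320 Ft

Shadow minimum tax:
  Adjusted income: 734000 Ft + 182000 Ft + 38000 Ft + 45000 Ft = 999000 Ft
  Exemption: 20% × (999000 Ft − 498000 Ft) = 100200 Ft ≥ 82000 Ft, so the exemption is fully phased out
  Base: 999000 Ft − 0 Ft = 999000 Ft
  999000 Ft × 11% = 109890 Ft

Regular tax:
  540000 Ft × 15% = 81000 Ft
  194000 Ft × 28% = 54320 Ft
  → 135320 Ft
  Less low-income housing credit 15000 Ft → 120320 Ft

120320 Ft > 109890 Ft, so the regular tax governs.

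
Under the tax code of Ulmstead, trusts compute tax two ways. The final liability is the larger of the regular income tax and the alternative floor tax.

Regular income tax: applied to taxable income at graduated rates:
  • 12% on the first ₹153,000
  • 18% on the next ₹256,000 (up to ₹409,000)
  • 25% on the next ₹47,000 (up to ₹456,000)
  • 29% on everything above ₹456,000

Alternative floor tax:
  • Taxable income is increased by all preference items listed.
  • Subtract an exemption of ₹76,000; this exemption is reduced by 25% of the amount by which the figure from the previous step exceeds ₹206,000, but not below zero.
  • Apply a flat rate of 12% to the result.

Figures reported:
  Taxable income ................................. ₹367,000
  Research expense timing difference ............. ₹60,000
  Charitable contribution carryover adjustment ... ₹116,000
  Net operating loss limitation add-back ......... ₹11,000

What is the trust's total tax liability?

₹66,480

Alternative floor tax:
  Adjusted income: ₹367,000 + ₹60,000 + ₹116,000 + ₹11,000 = ₹554,000
  Exemption: 25% × (₹554,000 − ₹206,000) = ₹87,000 ≥ ₹76,000, so the exemption is fully phased out
  Base: ₹554,000 − ₹0 = ₹554,000
  ₹554,000 × 12% = ₹66,480

Regular income tax:
  ₹153,000 × 12% = ₹18,360
  ₹214,000 × 18% = ₹38,520
  → ₹56,880

₹66,480 > ₹56,880, so the alternative floor tax is the binding amount.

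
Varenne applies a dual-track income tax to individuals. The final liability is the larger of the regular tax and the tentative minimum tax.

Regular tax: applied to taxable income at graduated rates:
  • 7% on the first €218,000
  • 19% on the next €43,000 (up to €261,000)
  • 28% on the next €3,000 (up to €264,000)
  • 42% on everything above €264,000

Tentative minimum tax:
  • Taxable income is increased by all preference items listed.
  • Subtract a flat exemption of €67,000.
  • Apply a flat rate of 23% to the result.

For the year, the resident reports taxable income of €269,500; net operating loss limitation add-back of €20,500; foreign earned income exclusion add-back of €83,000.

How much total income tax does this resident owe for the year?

€70,380

Regular tax:
  €218,000 × 7% = €15,260
  €43,000 × 19% = €8,170
  €3,000 × 28% = €840
  €5,500 × 42% = €2,310
  → €26,580

Tentative minimum tax:
  Adjusted income: €269,500 + €20,500 + €83,000 = €373,000
  Less exemption €67,000 → base €306,000
  €306,000 × 23% = €70,380

€70,380 > €26,580, so the tentative minimum tax is the binding amount.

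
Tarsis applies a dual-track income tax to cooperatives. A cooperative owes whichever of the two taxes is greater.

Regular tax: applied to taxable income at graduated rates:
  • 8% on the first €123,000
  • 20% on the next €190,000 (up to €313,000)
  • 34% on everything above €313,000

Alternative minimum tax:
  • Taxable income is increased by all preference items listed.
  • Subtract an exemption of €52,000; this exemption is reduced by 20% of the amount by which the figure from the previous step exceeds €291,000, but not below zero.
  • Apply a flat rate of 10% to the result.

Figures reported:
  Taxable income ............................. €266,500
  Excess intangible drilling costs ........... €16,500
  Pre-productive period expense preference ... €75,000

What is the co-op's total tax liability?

Regular tax:
  €123,000 × 8% = €9,840
  €143,500 × 20% = €28,700
  → €38,540

Alternative minimum tax:
  Adjusted income: €266,500 + €16,500 + €75,000 = €358,000
  Exemption: €52,000 − 20% × (€358,000 − €291,000) = €52,000 − €13,400 = €38,600
  Base: €358,000 − €38,600 = €319,400
  €319,400 × 10% = €31,940

€38,540 > €31,940, so the regular tax governs.

€38,540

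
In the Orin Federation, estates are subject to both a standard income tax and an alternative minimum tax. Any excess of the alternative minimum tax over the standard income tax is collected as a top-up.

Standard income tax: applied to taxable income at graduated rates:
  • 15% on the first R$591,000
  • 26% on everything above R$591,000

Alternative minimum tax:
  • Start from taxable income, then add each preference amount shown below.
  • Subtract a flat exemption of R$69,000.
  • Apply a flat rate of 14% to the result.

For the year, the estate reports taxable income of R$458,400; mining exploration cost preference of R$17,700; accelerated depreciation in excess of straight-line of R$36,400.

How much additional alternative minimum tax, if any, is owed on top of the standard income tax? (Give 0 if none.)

R$0

Standard income tax:
  R$458,400 × 15% = R$68,760

Alternative minimum tax:
  Adjusted income: R$458,400 + R$17,700 + R$36,400 = R$512,500
  Less exemption R$69,000 → base R$443,500
  R$443,500 × 14% = R$62,090

R$62,090 ≤ R$68,760, so no add-on is due.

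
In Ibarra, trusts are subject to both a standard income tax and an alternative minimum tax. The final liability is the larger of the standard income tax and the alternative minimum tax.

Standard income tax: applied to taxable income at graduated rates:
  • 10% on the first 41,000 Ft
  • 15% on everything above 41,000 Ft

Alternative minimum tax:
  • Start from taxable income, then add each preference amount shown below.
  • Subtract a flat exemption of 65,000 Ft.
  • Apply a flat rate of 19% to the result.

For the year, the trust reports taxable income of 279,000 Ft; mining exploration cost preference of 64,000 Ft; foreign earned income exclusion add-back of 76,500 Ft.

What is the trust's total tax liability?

67,355 Ft

Alternative minimum tax:
  Adjusted income: 279,000 Ft + 64,000 Ft + 76,500 Ft = 419,500 Ft
  Less exemption 65,000 Ft → base 354,500 Ft
  354,500 Ft × 19% = 67,355 Ft

Standard income tax:
  41,000 Ft × 10% = 4,100 Ft
  238,000 Ft × 15% = 35,700 Ft
  → 39,800 Ft

67,355 Ft > 39,800 Ft, so the alternative minimum tax is the binding amount.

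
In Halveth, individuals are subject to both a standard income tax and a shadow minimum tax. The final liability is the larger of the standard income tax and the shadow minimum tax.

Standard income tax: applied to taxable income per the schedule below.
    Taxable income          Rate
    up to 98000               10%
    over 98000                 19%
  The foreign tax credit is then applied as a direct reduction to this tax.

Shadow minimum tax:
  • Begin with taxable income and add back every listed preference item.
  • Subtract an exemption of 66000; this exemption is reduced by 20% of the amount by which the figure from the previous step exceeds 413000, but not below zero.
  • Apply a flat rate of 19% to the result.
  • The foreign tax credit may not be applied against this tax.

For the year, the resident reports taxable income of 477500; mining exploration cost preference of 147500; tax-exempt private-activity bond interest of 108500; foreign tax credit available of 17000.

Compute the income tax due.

139004

Shadow minimum tax:
  Adjusted income: 477500 + 147500 + 108500 = 733500
  Exemption: 66000 − 20% × (733500 − 413000) = 66000 − 64100 = 1900
  Base: 733500 − 1900 = 731600
  731600 × 19% = 139004

Standard income tax:
  98000 × 10% = 9800
  379500 × 19% = 72105
  → 81905
  Less foreign tax credit 17000 → 64905

139004 > 64905, so the shadow minimum tax is the binding amount.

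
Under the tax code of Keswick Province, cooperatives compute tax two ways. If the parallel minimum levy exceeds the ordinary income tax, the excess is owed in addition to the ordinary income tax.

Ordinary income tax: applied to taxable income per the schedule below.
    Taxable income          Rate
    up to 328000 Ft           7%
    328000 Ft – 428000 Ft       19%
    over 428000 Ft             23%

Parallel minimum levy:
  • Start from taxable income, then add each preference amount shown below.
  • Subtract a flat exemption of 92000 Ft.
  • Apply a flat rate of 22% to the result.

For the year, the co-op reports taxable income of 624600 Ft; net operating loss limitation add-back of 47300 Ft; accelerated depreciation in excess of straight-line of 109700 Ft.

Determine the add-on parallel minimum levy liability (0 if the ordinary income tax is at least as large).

Parallel minimum levy:
  Adjusted income: 624600 Ft + 47300 Ft + 109700 Ft = 781600 Ft
  Less exemption 92000 Ft → base 689600 Ft
  689600 Ft × 22% = 151712 Ft

Ordinary income tax:
  328000 Ft × 7% = 22960 Ft
  100000 Ft × 19% = 19000 Ft
  196600 Ft × 23% = 45218 Ft
  → 87178 Ft

Excess of parallel minimum levy over ordinary income tax: 151712 Ft − 87178 Ft = 64534 Ft.

64534 Ft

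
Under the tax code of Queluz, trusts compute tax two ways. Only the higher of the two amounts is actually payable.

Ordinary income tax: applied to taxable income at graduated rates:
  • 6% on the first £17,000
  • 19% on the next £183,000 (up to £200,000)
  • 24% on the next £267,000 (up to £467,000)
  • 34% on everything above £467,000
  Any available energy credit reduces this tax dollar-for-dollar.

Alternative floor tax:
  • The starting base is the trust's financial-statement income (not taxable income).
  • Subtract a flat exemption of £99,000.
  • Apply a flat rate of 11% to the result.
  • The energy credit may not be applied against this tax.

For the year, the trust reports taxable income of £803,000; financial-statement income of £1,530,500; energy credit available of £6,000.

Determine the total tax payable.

Alternative floor tax:
  Base (financial-statement income): £1,530,500
  Less exemption £99,000 → base £1,431,500
  £1,431,500 × 11% = £157,465

Ordinary income tax:
  £17,000 × 6% = £1,020
  £183,000 × 19% = £34,770
  £267,000 × 24% = £64,080
  £336,000 × 34% = £114,240
  → £214,110
  Less energy credit £6,000 → £208,110

£208,110 > £157,465, so the ordinary income tax governs.

£208,110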